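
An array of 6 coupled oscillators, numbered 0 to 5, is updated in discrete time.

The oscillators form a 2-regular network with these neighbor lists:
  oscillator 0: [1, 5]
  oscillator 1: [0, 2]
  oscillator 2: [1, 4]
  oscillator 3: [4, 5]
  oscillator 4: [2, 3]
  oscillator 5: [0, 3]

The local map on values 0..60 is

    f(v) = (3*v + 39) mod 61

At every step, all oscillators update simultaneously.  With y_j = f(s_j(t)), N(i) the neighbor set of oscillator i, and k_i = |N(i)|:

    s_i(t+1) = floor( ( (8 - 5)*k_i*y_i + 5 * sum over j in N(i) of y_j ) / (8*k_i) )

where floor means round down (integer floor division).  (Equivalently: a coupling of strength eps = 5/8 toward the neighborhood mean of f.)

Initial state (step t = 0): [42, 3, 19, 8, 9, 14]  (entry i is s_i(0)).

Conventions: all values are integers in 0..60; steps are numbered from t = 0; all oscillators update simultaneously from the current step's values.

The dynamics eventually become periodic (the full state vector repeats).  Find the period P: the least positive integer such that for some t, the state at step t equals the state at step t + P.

Answer: 10
Key observation: The state at step 38, [49, 49, 49, 49, 49, 49], reappears at step 48 — and no state repeats earlier — so the cycle the system enters has period 10.

Derivation:
t=0: [42, 3, 19, 8, 9, 14]
t=1: [37, 42, 29, 8, 13, 21]
t=2: [36, 26, 20, 18, 8, 24]
t=3: [42, 40, 32, 28, 22, 36]
t=4: [35, 31, 30, 21, 20, 23]
t=5: [26, 12, 17, 41, 29, 37]
t=6: [34, 31, 16, 25, 23, 40]
t=7: [21, 17, 27, 46, 42, 36]
t=8: [32, 42, 44, 41, 51, 39]
t=9: [28, 35, 34, 28, 31, 29]
t=10: [8, 14, 17, 4, 10, 2]
t=11: [21, 17, 19, 35, 28, 33]
t=12: [29, 34, 22, 13, 18, 25]
t=13: [24, 22, 32, 32, 31, 26]
t=14: [50, 36, 21, 25, 11, 40]
t=15: [21, 24, 26, 34, 33, 32]
t=16: [35, 49, 41, 16, 29, 23]
t=17: [23, 20, 17, 25, 22, 32]
t=18: [33, 38, 36, 37, 42, 36]
t=19: [23, 24, 32, 31, 32, 23]
t=20: [47, 37, 24, 22, 12, 35]
t=21: [37, 44, 31, 27, 34, 40]
t=22: [37, 30, 25, 39, 28, 41]
t=23: [25, 27, 22, 25, 27, 34]
t=24: [44, 52, 53, 44, 52, 40]
t=25: [33, 24, 13, 33, 24, 44]
t=26: [36, 29, 37, 36, 29, 28]
t=27: [10, 18, 13, 10, 18, 16]
t=28: [21, 19, 26, 21, 19, 14]
t=29: [32, 43, 42, 32, 43, 33]
t=30: [24, 34, 44, 24, 34, 14]
t=31: [30, 38, 30, 30, 38, 38]
t=32: [22, 16, 22, 22, 16, 16]
t=33: [32, 37, 32, 32, 37, 37]
t=34: [22, 18, 22, 22, 18, 18]
t=35: [36, 39, 36, 36, 39, 39]
t=36: [30, 28, 30, 30, 28, 28]
t=37: [3, 4, 3, 3, 4, 4]
t=38: [49, 49, 49, 49, 49, 49]
t=39: [3, 3, 3, 3, 3, 3]
t=40: [48, 48, 48, 48, 48, 48]
t=41: [0, 0, 0, 0, 0, 0]
t=42: [39, 39, 39, 39, 39, 39]
t=43: [34, 34, 34, 34, 34, 34]
t=44: [19, 19, 19, 19, 19, 19]
t=45: [35, 35, 35, 35, 35, 35]
t=46: [22, 22, 22, 22, 22, 22]
t=47: [44, 44, 44, 44, 44, 44]
t=48: [49, 49, 49, 49, 49, 49]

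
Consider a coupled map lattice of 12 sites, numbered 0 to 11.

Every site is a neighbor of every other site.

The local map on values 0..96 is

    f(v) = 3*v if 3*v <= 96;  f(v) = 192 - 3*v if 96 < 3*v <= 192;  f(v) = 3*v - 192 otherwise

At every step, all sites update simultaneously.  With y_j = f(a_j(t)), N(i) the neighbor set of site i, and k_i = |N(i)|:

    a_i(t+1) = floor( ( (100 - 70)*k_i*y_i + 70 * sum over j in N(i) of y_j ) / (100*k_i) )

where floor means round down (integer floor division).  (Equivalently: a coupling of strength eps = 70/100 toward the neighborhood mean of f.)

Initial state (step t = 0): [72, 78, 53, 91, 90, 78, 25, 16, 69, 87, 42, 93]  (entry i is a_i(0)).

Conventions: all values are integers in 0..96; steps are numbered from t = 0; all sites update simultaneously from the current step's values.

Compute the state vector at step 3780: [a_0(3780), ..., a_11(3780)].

Answer: [24, 24, 24, 25, 25, 24, 25, 24, 24, 24, 24, 24]
Key observation: The state at step 14, [24, 24, 24, 25, 25, 24, 25, 24, 24, 24, 24, 24], reappears at step 16: the system is in a cycle of period 2 from step 14 on.  Therefore the state at step 3780 equals the state at step 14 + ((3780 - 14) mod 2) = 14, which is [24, 24, 24, 25, 25, 24, 25, 24, 24, 24, 24, 24].

Derivation:
t=0: [72, 78, 53, 91, 90, 78, 25, 16, 69, 87, 42, 93]
t=1: [47, 51, 49, 61, 60, 51, 59, 53, 45, 58, 57, 62]
t=2: [34, 31, 32, 24, 24, 31, 25, 29, 35, 26, 26, 23]
t=3: [84, 84, 85, 80, 80, 84, 80, 83, 83, 81, 81, 79]
t=4: [55, 55, 56, 52, 52, 55, 52, 54, 54, 53, 53, 51]
t=5: [30, 30, 29, 32, 32, 30, 32, 31, 31, 31, 31, 33]
t=6: [91, 91, 91, 93, 93, 91, 93, 92, 92, 92, 92, 92]
t=7: [83, 83, 83, 84, 84, 83, 84, 83, 83, 83, 83, 83]
t=8: [57, 57, 57, 58, 58, 57, 58, 57, 57, 57, 57, 57]
t=9: [20, 20, 20, 19, 19, 20, 19, 20, 20, 20, 20, 20]
t=10: [59, 59, 59, 58, 58, 59, 58, 59, 59, 59, 59, 59]
t=11: [15, 15, 15, 16, 16, 15, 16, 15, 15, 15, 15, 15]
t=12: [45, 45, 45, 46, 46, 45, 46, 45, 45, 45, 45, 45]
t=13: [56, 56, 56, 55, 55, 56, 55, 56, 56, 56, 56, 56]
t=14: [24, 24, 24, 25, 25, 24, 25, 24, 24, 24, 24, 24]
t=15: [72, 72, 72, 73, 73, 72, 73, 72, 72, 72, 72, 72]
t=16: [24, 24, 24, 25, 25, 24, 25, 24, 24, 24, 24, 24]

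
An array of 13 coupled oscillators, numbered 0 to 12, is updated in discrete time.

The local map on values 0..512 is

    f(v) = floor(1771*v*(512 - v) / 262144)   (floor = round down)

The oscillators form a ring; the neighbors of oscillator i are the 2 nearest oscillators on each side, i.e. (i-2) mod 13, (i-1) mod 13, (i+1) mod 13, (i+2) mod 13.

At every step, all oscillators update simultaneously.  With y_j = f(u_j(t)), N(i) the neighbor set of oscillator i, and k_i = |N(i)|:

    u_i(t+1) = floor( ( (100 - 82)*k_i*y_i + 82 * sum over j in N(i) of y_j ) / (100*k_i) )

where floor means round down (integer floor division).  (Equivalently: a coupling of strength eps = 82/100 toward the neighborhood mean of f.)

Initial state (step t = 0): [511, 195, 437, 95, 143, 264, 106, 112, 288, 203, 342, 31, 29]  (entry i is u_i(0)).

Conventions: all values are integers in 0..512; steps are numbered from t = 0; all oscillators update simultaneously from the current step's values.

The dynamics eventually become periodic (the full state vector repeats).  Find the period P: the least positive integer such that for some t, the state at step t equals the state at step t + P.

Answer: 4
Key observation: The state at step 14, [439, 439, 439, 439, 439, 439, 439, 439, 439, 439, 439, 439, 439], reappears at step 18 — and no state repeats earlier — so the cycle the system enters has period 4.

Derivation:
t=0: [511, 195, 437, 95, 143, 264, 106, 112, 288, 203, 342, 31, 29]
t=1: [171, 194, 253, 342, 314, 328, 366, 380, 366, 328, 286, 204, 203]
t=2: [420, 413, 411, 415, 404, 383, 377, 375, 381, 392, 409, 416, 418]
t=3: [270, 270, 276, 291, 304, 317, 330, 335, 325, 310, 294, 279, 271]
t=4: [440, 439, 436, 431, 424, 416, 411, 411, 414, 420, 428, 435, 438]
t=5: [219, 221, 228, 239, 251, 263, 270, 272, 267, 256, 244, 232, 223]
t=6: [435, 435, 437, 438, 440, 441, 441, 441, 441, 440, 439, 437, 436]
t=7: [223, 222, 221, 218, 215, 213, 211, 211, 212, 214, 217, 219, 222]
t=8: [433, 433, 433, 432, 431, 430, 429, 429, 429, 430, 431, 432, 433]
t=9: [231, 231, 232, 233, 235, 237, 238, 239, 238, 237, 235, 233, 232]
t=10: [438, 438, 438, 438, 439, 439, 439, 440, 439, 439, 439, 438, 438]
t=11: [218, 218, 217, 217, 216, 216, 215, 215, 215, 216, 216, 217, 217]
t=12: [432, 432, 431, 431, 431, 431, 431, 431, 431, 431, 431, 431, 431]
t=13: [234, 234, 234, 234, 235, 235, 235, 235, 235, 235, 235, 234, 234]
t=14: [439, 439, 439, 439, 439, 439, 439, 439, 439, 439, 439, 439, 439]
t=15: [216, 216, 216, 216, 216, 216, 216, 216, 216, 216, 216, 216, 216]
t=16: [431, 431, 431, 431, 431, 431, 431, 431, 431, 431, 431, 431, 431]
t=17: [235, 235, 235, 235, 235, 235, 235, 235, 235, 235, 235, 235, 235]
t=18: [439, 439, 439, 439, 439, 439, 439, 439, 439, 439, 439, 439, 439]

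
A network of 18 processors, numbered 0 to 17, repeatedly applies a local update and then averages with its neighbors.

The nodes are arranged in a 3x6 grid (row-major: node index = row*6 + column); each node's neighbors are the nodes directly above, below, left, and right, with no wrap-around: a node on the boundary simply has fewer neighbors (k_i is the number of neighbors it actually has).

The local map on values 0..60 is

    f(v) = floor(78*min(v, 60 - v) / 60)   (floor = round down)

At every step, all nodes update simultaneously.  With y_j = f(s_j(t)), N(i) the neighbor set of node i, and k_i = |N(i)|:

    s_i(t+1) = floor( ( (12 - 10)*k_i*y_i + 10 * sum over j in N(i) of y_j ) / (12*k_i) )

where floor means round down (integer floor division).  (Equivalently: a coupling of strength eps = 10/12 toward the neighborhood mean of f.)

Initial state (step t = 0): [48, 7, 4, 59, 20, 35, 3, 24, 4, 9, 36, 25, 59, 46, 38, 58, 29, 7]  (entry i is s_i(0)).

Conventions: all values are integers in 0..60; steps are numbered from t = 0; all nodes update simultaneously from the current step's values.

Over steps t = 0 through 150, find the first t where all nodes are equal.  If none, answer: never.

Answer: never
Key observation: The state at step 14 reappears at step 22 — the system is in a cycle of period 8 from step 14 on.  No step 0..22 is synchronized, and the cycle repeats forever, so no step up to 150 (or ever) has all nodes equal.

Derivation:
t=0: [48, 7, 4, 59, 20, 35, 3, 24, 4, 9, 36, 25, 59, 46, 38, 58, 29, 7]  (not all equal)
t=1: [7, 15, 5, 11, 22, 29, 13, 12, 16, 9, 27, 25, 8, 19, 11, 21, 17, 30]  (not all equal)
t=2: [16, 11, 15, 14, 28, 31, 12, 18, 12, 21, 25, 36, 18, 14, 22, 17, 31, 29]  (not all equal)
t=3: [15, 19, 16, 25, 30, 34, 20, 16, 22, 22, 32, 34, 17, 23, 19, 29, 31, 34]  (not all equal)
t=4: [24, 20, 26, 29, 34, 35, 21, 25, 23, 32, 34, 33, 26, 23, 30, 30, 35, 34]  (not all equal)
t=5: [27, 31, 31, 34, 33, 33, 31, 28, 34, 34, 33, 33, 28, 33, 33, 36, 34, 33]  (not all equal)
t=6: [36, 36, 34, 34, 34, 35, 35, 35, 34, 33, 34, 35, 36, 35, 33, 33, 33, 34]  (not all equal)
t=7: [31, 31, 32, 33, 32, 32, 31, 32, 33, 33, 33, 32, 31, 32, 33, 35, 33, 33]  (not all equal)
t=8: [37, 36, 35, 35, 35, 36, 36, 36, 35, 34, 35, 35, 36, 36, 34, 34, 34, 35]  (not all equal)
t=9: [30, 30, 31, 32, 31, 31, 30, 31, 32, 32, 32, 31, 31, 31, 32, 33, 32, 32]  (not all equal)
t=10: [39, 37, 37, 36, 36, 37, 37, 37, 36, 35, 36, 36, 37, 36, 36, 35, 35, 36]  (not all equal)
t=11: [28, 28, 30, 30, 30, 30, 28, 29, 30, 31, 31, 30, 29, 29, 31, 31, 31, 31]  (not all equal)
t=12: [36, 37, 38, 38, 38, 39, 36, 37, 37, 37, 37, 37, 36, 37, 37, 37, 37, 37]  (not all equal)
t=13: [30, 29, 28, 28, 28, 28, 30, 29, 28, 28, 28, 28, 30, 29, 29, 29, 29, 29]  (not all equal)
t=14: [38, 37, 36, 36, 36, 36, 38, 37, 36, 36, 36, 36, 38, 37, 36, 36, 36, 36]  (not all equal)
t=15: [28, 29, 30, 31, 31, 31, 28, 29, 30, 31, 31, 31, 28, 29, 30, 31, 31, 31]  (not all equal)
t=16: [36, 37, 37, 37, 37, 37, 36, 37, 38, 37, 37, 37, 36, 37, 37, 37, 37, 37]  (not all equal)
t=17: [30, 29, 28, 29, 29, 29, 30, 29, 28, 28, 29, 29, 30, 29, 28, 29, 29, 29]  (not all equal)
t=18: [38, 37, 36, 36, 37, 37, 38, 37, 36, 36, 36, 37, 38, 37, 36, 36, 37, 37]  (not all equal)
t=19: [28, 29, 30, 30, 30, 29, 28, 29, 30, 31, 29, 29, 28, 29, 30, 30, 30, 29]  (not all equal)
t=20: [36, 37, 38, 38, 37, 37, 36, 37, 38, 38, 37, 37, 36, 37, 38, 38, 37, 37]  (not all equal)
t=21: [30, 29, 28, 28, 28, 29, 30, 29, 28, 28, 28, 29, 30, 29, 28, 28, 28, 29]  (not all equal)
t=22: [38, 37, 36, 36, 36, 36, 38, 37, 36, 36, 36, 36, 38, 37, 36, 36, 36, 36]  (not all equal)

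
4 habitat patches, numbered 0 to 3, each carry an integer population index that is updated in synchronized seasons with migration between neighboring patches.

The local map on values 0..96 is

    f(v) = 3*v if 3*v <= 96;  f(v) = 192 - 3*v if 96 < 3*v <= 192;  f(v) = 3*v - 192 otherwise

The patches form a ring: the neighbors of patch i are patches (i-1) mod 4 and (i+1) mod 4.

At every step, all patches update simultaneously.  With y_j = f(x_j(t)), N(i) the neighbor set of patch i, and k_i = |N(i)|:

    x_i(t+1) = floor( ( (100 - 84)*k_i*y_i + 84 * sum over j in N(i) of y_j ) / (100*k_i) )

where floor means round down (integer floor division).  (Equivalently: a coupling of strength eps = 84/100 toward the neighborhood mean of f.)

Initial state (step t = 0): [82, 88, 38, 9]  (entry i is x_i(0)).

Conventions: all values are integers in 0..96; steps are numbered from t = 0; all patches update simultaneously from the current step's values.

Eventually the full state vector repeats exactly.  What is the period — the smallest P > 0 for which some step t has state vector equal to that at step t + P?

Answer: 18
Key observation: The state at step 10, [63, 26, 63, 26], reappears at step 28 — and no state repeats earlier — so the cycle the system enters has period 18.

Derivation:
t=0: [82, 88, 38, 9]
t=1: [50, 66, 54, 59]
t=2: [15, 31, 13, 32]
t=3: [86, 50, 85, 50]
t=4: [45, 60, 45, 60]
t=5: [19, 49, 19, 49]
t=6: [46, 55, 46, 55]
t=7: [31, 49, 31, 49]
t=8: [52, 85, 52, 85]
t=9: [58, 40, 58, 40]
t=10: [63, 26, 63, 26]
t=11: [66, 15, 66, 15]
t=12: [38, 12, 38, 12]
t=13: [42, 71, 42, 71]
t=14: [28, 58, 28, 58]
t=15: [28, 73, 28, 73]
t=16: [36, 74, 36, 74]
t=17: [38, 75, 38, 75]
t=18: [40, 70, 40, 70]
t=19: [26, 63, 26, 63]
t=20: [15, 66, 15, 66]
t=21: [12, 38, 12, 38]
t=22: [71, 42, 71, 42]
t=23: [58, 28, 58, 28]
t=24: [73, 28, 73, 28]
t=25: [74, 36, 74, 36]
t=26: [75, 38, 75, 38]
t=27: [70, 40, 70, 40]
t=28: [63, 26, 63, 26]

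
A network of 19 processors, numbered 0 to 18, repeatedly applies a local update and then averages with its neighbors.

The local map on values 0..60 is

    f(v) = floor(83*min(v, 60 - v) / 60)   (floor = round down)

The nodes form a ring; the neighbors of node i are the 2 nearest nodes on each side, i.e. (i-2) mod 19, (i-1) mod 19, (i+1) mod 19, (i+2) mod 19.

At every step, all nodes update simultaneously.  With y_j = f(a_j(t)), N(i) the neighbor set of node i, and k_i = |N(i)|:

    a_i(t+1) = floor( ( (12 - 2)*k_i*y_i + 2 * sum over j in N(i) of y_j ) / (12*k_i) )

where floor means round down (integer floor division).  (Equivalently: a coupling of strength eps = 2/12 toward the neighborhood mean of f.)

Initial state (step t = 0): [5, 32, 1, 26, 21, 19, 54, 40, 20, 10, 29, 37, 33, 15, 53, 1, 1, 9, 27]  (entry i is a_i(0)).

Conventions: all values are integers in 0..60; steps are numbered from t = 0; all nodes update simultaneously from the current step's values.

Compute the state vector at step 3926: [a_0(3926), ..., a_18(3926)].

Answer: [39, 33, 39, 36, 36, 33, 29, 29, 29, 36, 29, 39, 33, 39, 37, 40, 39, 39, 33]
Key observation: The state at step 11, [29, 36, 29, 33, 33, 36, 39, 39, 39, 33, 39, 29, 36, 29, 30, 27, 29, 29, 36], reappears at step 15: the system is in a cycle of period 4 from step 11 on.  Therefore the state at step 3926 equals the state at step 11 + ((3926 - 11) mod 4) = 14, which is [39, 33, 39, 36, 36, 33, 29, 29, 29, 36, 29, 39, 33, 39, 37, 40, 39, 39, 33].

Derivation:
t=0: [5, 32, 1, 26, 21, 19, 54, 40, 20, 10, 29, 37, 33, 15, 53, 1, 1, 9, 27]
t=1: [8, 34, 5, 33, 27, 25, 11, 25, 26, 16, 37, 30, 35, 19, 9, 2, 3, 11, 33]
t=2: [13, 32, 10, 35, 34, 33, 18, 32, 33, 24, 31, 38, 32, 25, 12, 4, 6, 14, 33]
t=3: [18, 35, 16, 33, 33, 36, 26, 37, 36, 33, 39, 31, 36, 32, 16, 7, 9, 18, 34]
t=4: [24, 33, 23, 36, 36, 33, 34, 31, 33, 36, 30, 39, 32, 36, 22, 11, 13, 23, 33]
t=5: [33, 36, 31, 33, 33, 36, 35, 39, 37, 33, 39, 30, 37, 32, 29, 17, 18, 30, 35]
t=6: [37, 33, 39, 36, 36, 33, 33, 29, 31, 36, 30, 39, 32, 37, 38, 25, 25, 39, 33]
t=7: [31, 36, 29, 33, 33, 36, 37, 39, 39, 33, 40, 30, 37, 31, 30, 33, 33, 29, 36]
t=8: [39, 33, 39, 36, 36, 33, 31, 29, 29, 36, 28, 39, 32, 39, 40, 37, 37, 39, 33]
t=9: [29, 36, 29, 33, 33, 36, 39, 39, 39, 33, 37, 29, 36, 29, 27, 30, 31, 29, 36]
t=10: [39, 33, 39, 36, 36, 33, 29, 29, 29, 36, 31, 39, 33, 39, 37, 40, 39, 39, 33]
t=11: [29, 36, 29, 33, 33, 36, 39, 39, 39, 33, 39, 29, 36, 29, 30, 27, 29, 29, 36]
t=12: [39, 33, 39, 36, 36, 33, 29, 29, 29, 36, 29, 39, 33, 39, 40, 37, 39, 39, 33]
t=13: [29, 36, 29, 33, 33, 36, 39, 39, 39, 33, 39, 29, 36, 29, 27, 30, 29, 29, 36]
t=14: [39, 33, 39, 36, 36, 33, 29, 29, 29, 36, 29, 39, 33, 39, 37, 40, 39, 39, 33]
t=15: [29, 36, 29, 33, 33, 36, 39, 39, 39, 33, 39, 29, 36, 29, 30, 27, 29, 29, 36]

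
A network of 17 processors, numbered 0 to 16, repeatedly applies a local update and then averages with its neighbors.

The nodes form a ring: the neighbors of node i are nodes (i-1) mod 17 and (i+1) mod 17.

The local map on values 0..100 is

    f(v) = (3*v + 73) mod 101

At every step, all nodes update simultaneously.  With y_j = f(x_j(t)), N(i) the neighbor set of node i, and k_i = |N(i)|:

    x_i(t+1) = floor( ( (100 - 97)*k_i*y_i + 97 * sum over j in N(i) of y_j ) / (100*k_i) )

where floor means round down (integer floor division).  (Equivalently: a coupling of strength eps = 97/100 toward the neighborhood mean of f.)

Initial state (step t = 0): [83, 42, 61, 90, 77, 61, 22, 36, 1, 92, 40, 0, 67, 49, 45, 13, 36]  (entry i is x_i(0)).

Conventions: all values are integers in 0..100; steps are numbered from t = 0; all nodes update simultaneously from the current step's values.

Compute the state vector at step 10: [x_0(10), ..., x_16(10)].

Simulating step by step:
t=0: [83, 42, 61, 90, 77, 61, 22, 36, 1, 92, 40, 0, 67, 49, 45, 13, 36]
t=1: [86, 38, 68, 27, 45, 20, 66, 57, 63, 82, 60, 81, 46, 38, 14, 42, 16]
t=2: [52, 52, 69, 40, 41, 37, 37, 63, 29, 54, 15, 29, 48, 13, 89, 19, 61]
t=3: [40, 51, 60, 86, 87, 88, 71, 70, 46, 37, 45, 17, 34, 25, 20, 45, 28]
t=4: [41, 70, 26, 40, 31, 56, 58, 47, 79, 9, 51, 39, 36, 52, 26, 42, 49]
t=5: [50, 72, 85, 58, 65, 54, 26, 25, 54, 18, 92, 53, 58, 63, 62, 35, 94]
t=6: [68, 24, 64, 45, 39, 57, 40, 41, 36, 39, 28, 45, 45, 51, 68, 55, 49]
t=7: [32, 68, 26, 73, 25, 89, 69, 86, 91, 68, 47, 30, 14, 40, 31, 46, 54]
t=8: [54, 59, 81, 49, 63, 61, 33, 59, 51, 28, 66, 14, 75, 41, 50, 47, 38]
t=9: [65, 23, 32, 35, 36, 65, 51, 47, 51, 46, 36, 80, 55, 59, 52, 52, 24]
t=10: [43, 66, 59, 74, 71, 52, 38, 23, 10, 50, 11, 56, 29, 31, 37, 35, 46]

Answer: [43, 66, 59, 74, 71, 52, 38, 23, 10, 50, 11, 56, 29, 31, 37, 35, 46]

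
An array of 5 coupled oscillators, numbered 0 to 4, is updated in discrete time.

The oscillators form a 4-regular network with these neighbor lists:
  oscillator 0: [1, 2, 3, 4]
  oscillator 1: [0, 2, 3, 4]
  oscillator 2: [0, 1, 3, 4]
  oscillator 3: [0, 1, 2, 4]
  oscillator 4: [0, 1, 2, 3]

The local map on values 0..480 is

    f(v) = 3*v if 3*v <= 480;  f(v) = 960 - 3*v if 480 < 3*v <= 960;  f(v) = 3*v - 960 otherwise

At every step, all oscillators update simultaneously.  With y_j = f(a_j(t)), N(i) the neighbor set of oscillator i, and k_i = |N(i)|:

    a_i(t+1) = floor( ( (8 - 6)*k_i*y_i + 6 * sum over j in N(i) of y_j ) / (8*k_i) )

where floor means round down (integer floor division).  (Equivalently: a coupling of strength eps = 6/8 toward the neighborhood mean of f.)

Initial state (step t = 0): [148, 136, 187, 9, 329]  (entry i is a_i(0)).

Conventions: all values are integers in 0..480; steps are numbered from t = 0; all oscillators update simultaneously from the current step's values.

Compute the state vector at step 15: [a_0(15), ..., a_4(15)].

Answer: [453, 453, 453, 453, 453]

Derivation:
t=0: [148, 136, 187, 9, 329]
t=1: [272, 270, 269, 246, 246]
t=2: [176, 176, 176, 180, 180]
t=3: [427, 427, 427, 426, 426]
t=4: [319, 319, 319, 319, 319]
t=5: [3, 3, 3, 3, 3]
t=6: [9, 9, 9, 9, 9]
t=7: [27, 27, 27, 27, 27]
t=8: [81, 81, 81, 81, 81]
t=9: [243, 243, 243, 243, 243]
t=10: [231, 231, 231, 231, 231]
t=11: [267, 267, 267, 267, 267]
t=12: [159, 159, 159, 159, 159]
t=13: [477, 477, 477, 477, 477]
t=14: [471, 471, 471, 471, 471]
t=15: [453, 453, 453, 453, 453]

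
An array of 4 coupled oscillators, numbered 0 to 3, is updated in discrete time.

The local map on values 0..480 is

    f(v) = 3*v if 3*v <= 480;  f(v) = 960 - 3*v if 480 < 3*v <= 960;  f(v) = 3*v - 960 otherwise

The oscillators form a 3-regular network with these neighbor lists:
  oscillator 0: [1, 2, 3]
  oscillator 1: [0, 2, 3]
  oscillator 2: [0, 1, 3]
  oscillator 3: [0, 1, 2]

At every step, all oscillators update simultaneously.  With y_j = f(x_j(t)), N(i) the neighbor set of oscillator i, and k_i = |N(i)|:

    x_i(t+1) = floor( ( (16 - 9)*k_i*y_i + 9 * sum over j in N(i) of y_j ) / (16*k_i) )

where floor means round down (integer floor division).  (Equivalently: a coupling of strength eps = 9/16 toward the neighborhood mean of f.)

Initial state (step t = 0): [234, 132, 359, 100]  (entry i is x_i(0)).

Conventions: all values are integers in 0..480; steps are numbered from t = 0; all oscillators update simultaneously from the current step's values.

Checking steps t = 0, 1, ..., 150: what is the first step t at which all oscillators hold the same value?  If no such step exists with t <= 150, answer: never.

Answer: 11
Key observation: Synchronization is absorbing here: once all oscillators are equal they stay equal, and step 11 is the first all-equal step.

Derivation:
t=0: [234, 132, 359, 100]  (not all equal)
t=1: [265, 299, 230, 275]  (not all equal)
t=2: [159, 134, 186, 152]  (not all equal)
t=3: [444, 426, 426, 439]  (not all equal)
t=4: [348, 335, 335, 345]  (not all equal)
t=5: [67, 57, 57, 65]  (not all equal)
t=6: [188, 181, 181, 187]  (not all equal)
t=7: [404, 409, 409, 405]  (not all equal)
t=8: [258, 261, 261, 258]  (not all equal)
t=9: [182, 180, 180, 182]  (not all equal)
t=10: [416, 417, 417, 416]  (not all equal)
t=11: [289, 289, 289, 289]  (all equal)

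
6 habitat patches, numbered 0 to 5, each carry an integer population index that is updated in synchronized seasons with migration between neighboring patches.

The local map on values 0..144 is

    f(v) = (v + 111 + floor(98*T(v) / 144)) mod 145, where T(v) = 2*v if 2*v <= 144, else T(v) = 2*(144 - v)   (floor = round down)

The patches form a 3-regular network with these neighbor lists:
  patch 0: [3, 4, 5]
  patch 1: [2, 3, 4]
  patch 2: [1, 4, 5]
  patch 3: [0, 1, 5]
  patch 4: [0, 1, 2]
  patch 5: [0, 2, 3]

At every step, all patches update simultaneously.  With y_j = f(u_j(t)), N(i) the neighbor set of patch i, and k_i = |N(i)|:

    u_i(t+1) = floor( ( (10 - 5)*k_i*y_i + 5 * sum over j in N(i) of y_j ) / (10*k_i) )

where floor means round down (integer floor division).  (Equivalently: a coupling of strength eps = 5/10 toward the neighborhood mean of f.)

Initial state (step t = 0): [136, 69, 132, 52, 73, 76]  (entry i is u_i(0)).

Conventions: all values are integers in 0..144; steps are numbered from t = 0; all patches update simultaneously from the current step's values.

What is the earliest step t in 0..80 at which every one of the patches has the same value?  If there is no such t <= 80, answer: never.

Answer: 4
Key observation: Synchronization is absorbing here: once all patches are equal they stay equal, and step 4 is the first all-equal step.

Derivation:
t=0: [136, 69, 132, 52, 73, 76]  (not all equal)
t=1: [115, 120, 123, 106, 126, 119]  (not all equal)
t=2: [119, 118, 117, 121, 117, 119]  (not all equal)
t=3: [118, 118, 119, 118, 119, 118]  (not all equal)
t=4: [119, 119, 119, 119, 119, 119]  (all equal)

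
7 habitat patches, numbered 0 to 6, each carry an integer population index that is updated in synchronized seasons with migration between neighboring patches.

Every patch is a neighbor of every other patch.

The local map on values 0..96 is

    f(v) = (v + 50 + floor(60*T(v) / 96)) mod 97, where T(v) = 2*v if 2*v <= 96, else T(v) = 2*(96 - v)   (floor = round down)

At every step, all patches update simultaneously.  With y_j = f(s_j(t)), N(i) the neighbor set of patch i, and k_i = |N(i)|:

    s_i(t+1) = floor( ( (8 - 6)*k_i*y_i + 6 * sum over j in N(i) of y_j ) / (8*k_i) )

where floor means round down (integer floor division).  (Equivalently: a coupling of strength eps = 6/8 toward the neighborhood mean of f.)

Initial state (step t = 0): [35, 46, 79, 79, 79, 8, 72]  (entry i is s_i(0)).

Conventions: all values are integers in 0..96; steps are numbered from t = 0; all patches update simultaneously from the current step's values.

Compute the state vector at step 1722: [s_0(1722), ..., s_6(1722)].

Simulating step by step:
t=0: [35, 46, 79, 79, 79, 8, 72]
t=1: [50, 53, 52, 52, 52, 54, 53]
t=2: [59, 59, 59, 59, 59, 59, 59]
t=3: [58, 58, 58, 58, 58, 58, 58]
t=4: [58, 58, 58, 58, 58, 58, 58]

Answer: [58, 58, 58, 58, 58, 58, 58]
Key observation: The state at step 3, [58, 58, 58, 58, 58, 58, 58], reappears at step 4: the system is in a cycle of period 1 from step 3 on.  Therefore the state at step 1722 equals the state at step 3 + ((1722 - 3) mod 1) = 3, which is [58, 58, 58, 58, 58, 58, 58].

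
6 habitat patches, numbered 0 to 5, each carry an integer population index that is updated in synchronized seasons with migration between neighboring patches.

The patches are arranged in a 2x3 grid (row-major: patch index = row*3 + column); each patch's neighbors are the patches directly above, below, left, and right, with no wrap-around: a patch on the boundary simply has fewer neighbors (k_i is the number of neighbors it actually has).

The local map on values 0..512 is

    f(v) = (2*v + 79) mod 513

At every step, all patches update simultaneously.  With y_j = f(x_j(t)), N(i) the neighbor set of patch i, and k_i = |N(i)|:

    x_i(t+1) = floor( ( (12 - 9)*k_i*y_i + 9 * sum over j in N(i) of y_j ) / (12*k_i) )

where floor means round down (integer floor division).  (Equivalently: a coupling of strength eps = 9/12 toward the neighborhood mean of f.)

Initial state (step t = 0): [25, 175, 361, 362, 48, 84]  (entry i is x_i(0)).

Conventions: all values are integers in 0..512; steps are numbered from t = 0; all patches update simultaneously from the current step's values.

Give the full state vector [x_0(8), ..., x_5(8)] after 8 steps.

Simulating step by step:
t=0: [25, 175, 361, 362, 48, 84]
t=1: [301, 255, 325, 186, 285, 235]
t=2: [239, 149, 96, 226, 174, 141]
t=3: [159, 279, 344, 181, 295, 352]
t=4: [311, 232, 211, 317, 247, 221]
t=5: [133, 194, 139, 143, 74, 212]
t=6: [398, 349, 453, 305, 390, 344]
t=7: [255, 361, 312, 309, 260, 370]
t=8: [196, 160, 270, 106, 216, 180]

Answer: [196, 160, 270, 106, 216, 180]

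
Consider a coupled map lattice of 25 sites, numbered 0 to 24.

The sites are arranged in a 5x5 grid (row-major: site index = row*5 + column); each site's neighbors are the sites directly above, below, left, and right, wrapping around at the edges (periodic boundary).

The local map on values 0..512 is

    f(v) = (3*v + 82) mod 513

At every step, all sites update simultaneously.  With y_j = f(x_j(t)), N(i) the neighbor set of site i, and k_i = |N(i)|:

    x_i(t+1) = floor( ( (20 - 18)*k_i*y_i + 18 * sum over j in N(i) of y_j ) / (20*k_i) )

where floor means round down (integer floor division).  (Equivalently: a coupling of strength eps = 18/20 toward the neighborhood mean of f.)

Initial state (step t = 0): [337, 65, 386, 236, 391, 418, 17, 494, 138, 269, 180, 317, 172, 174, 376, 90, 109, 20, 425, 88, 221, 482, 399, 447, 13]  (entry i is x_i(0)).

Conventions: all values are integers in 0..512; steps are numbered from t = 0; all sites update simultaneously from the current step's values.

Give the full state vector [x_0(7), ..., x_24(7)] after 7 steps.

Answer: [317, 293, 352, 290, 241, 215, 361, 182, 277, 275, 324, 267, 367, 265, 221, 204, 326, 252, 293, 154, 212, 315, 349, 246, 198]

Derivation:
t=0: [337, 65, 386, 236, 391, 418, 17, 494, 138, 269, 180, 317, 172, 174, 376, 90, 109, 20, 425, 88, 221, 482, 399, 447, 13]
t=1: [242, 233, 208, 328, 212, 185, 152, 211, 222, 311, 202, 166, 68, 255, 225, 281, 266, 256, 252, 256, 257, 313, 307, 260, 283]
t=2: [240, 256, 244, 224, 302, 236, 151, 186, 266, 232, 208, 198, 240, 278, 327, 315, 334, 364, 337, 348, 401, 380, 361, 321, 318]
t=3: [332, 215, 220, 285, 228, 200, 205, 232, 269, 286, 126, 142, 218, 211, 219, 137, 120, 139, 157, 35, 137, 198, 163, 104, 192]
t=4: [259, 162, 239, 324, 261, 269, 278, 254, 334, 273, 360, 345, 353, 214, 309, 405, 418, 221, 292, 222, 241, 287, 294, 189, 313]
t=5: [276, 335, 223, 190, 320, 324, 232, 227, 221, 327, 291, 226, 206, 271, 267, 246, 261, 320, 227, 410, 379, 292, 289, 335, 279]
t=6: [106, 308, 223, 136, 221, 259, 158, 232, 205, 149, 258, 305, 220, 271, 295, 317, 263, 277, 192, 328, 369, 278, 214, 283, 165]
t=7: [317, 293, 352, 290, 241, 215, 361, 182, 277, 275, 324, 267, 367, 265, 221, 204, 326, 252, 293, 154, 212, 315, 349, 246, 198]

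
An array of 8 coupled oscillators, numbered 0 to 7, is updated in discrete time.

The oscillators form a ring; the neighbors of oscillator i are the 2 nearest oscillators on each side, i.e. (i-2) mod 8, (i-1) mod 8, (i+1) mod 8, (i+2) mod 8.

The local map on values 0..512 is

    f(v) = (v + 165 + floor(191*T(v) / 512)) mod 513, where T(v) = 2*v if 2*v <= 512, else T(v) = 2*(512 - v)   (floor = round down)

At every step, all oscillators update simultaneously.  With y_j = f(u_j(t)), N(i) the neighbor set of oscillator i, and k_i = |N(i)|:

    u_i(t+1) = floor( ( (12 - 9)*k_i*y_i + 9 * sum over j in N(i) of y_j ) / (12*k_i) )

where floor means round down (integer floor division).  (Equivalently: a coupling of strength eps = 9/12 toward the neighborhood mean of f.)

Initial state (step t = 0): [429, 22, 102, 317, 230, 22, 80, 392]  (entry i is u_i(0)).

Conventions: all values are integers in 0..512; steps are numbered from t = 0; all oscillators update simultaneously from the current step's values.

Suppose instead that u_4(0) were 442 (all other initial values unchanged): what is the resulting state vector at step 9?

Answer: [135, 135, 135, 135, 135, 135, 135, 135]
Key observation: This trace re-runs the system from the modified initial state.

Derivation:
t=0: [429, 22, 102, 317, 442, 22, 80, 392]
t=1: [219, 188, 199, 196, 217, 181, 193, 193]
t=2: [384, 414, 327, 411, 382, 408, 321, 408]
t=3: [128, 132, 130, 132, 127, 131, 129, 132]
t=4: [391, 392, 391, 392, 390, 391, 390, 392]
t=5: [133, 133, 133, 133, 133, 133, 133, 133]
t=6: [397, 397, 397, 397, 397, 397, 397, 397]
t=7: [134, 134, 134, 134, 134, 134, 134, 134]
t=8: [398, 398, 398, 398, 398, 398, 398, 398]
t=9: [135, 135, 135, 135, 135, 135, 135, 135]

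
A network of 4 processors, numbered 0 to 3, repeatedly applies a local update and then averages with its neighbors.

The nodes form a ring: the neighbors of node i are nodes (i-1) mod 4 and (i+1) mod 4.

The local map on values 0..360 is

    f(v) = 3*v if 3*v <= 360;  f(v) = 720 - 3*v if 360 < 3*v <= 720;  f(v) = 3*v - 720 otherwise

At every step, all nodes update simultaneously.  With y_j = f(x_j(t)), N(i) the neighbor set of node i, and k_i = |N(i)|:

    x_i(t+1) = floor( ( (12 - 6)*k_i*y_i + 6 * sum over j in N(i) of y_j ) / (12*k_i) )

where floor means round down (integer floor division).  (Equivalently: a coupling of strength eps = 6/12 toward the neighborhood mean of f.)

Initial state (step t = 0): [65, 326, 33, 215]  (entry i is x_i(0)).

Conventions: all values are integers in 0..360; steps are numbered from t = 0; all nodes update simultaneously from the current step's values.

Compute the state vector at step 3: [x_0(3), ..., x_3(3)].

Answer: [140, 139, 131, 132]

Derivation:
t=0: [65, 326, 33, 215]
t=1: [180, 202, 132, 111]
t=2: [201, 183, 273, 292]
t=3: [140, 139, 131, 132]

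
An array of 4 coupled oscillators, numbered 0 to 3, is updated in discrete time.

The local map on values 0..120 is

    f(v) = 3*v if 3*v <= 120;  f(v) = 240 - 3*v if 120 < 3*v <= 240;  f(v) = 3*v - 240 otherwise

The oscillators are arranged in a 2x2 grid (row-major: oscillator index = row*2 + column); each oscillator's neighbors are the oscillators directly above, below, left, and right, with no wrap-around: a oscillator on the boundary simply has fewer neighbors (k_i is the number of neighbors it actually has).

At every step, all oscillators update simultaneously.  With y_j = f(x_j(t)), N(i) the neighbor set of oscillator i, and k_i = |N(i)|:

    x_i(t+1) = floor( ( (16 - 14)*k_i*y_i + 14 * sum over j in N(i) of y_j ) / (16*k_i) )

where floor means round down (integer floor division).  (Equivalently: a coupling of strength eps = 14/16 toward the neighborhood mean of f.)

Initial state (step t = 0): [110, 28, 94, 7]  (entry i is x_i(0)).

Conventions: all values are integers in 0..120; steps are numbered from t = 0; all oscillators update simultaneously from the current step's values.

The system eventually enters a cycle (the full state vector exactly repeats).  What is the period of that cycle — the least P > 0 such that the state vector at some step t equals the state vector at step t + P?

Answer: 4
Key observation: The state at step 25, [84, 84, 84, 84], reappears at step 29 — and no state repeats earlier — so the cycle the system enters has period 4.

Derivation:
t=0: [110, 28, 94, 7]
t=1: [66, 59, 53, 57]
t=2: [68, 56, 58, 71]
t=3: [64, 36, 35, 63]
t=4: [99, 56, 56, 99]
t=5: [70, 58, 58, 70]
t=6: [61, 34, 34, 61]
t=7: [96, 62, 62, 96]
t=8: [53, 48, 48, 53]
t=9: [94, 82, 82, 94]
t=10: [10, 37, 37, 10]
t=11: [100, 40, 40, 100]
t=12: [112, 67, 67, 112]
t=13: [46, 88, 88, 46]
t=14: [33, 92, 92, 33]
t=15: [43, 91, 91, 43]
t=16: [42, 101, 101, 42]
t=17: [69, 107, 107, 69]
t=18: [75, 39, 39, 75]
t=19: [104, 27, 27, 104]
t=20: [79, 73, 73, 79]
t=21: [18, 5, 5, 18]
t=22: [19, 49, 49, 19]
t=23: [88, 61, 61, 88]
t=24: [52, 28, 28, 52]
t=25: [84, 84, 84, 84]
t=26: [12, 12, 12, 12]
t=27: [36, 36, 36, 36]
t=28: [108, 108, 108, 108]
t=29: [84, 84, 84, 84]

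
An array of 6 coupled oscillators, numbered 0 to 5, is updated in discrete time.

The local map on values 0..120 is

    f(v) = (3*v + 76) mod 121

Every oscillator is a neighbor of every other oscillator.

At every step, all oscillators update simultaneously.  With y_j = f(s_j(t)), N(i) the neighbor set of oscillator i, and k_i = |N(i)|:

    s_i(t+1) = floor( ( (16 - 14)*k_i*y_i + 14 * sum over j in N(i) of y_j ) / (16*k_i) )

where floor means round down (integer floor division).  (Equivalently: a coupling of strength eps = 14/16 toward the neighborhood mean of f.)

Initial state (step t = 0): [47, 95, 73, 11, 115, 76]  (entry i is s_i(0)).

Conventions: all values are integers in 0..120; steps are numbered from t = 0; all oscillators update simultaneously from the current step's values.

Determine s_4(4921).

Simulating step by step:
t=0: [47, 95, 73, 11, 115, 76]
t=1: [82, 81, 84, 81, 84, 83]
t=2: [81, 81, 81, 81, 81, 81]
t=3: [77, 77, 77, 77, 77, 77]
t=4: [65, 65, 65, 65, 65, 65]
t=5: [29, 29, 29, 29, 29, 29]
t=6: [42, 42, 42, 42, 42, 42]
t=7: [81, 81, 81, 81, 81, 81]

Answer: s_4(4921) = 42
Key observation: The state at step 2, [81, 81, 81, 81, 81, 81], reappears at step 7: the system is in a cycle of period 5 from step 2 on.  Therefore the state at step 4921 equals the state at step 2 + ((4921 - 2) mod 5) = 6, which is [42, 42, 42, 42, 42, 42].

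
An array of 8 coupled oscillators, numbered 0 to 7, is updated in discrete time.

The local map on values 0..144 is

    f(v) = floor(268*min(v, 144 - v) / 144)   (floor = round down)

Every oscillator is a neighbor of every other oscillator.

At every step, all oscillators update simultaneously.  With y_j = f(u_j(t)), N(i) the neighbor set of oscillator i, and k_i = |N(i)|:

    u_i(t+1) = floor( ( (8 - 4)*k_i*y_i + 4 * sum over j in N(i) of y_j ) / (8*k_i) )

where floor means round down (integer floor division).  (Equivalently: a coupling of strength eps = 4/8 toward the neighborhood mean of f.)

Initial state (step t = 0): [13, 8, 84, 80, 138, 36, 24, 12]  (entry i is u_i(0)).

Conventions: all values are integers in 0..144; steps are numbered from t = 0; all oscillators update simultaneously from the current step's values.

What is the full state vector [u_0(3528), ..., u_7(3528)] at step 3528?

Answer: [93, 93, 93, 93, 93, 93, 93, 93]
Key observation: The state at step 24, [93, 93, 93, 93, 93, 93, 93, 93], reappears at step 26: the system is in a cycle of period 2 from step 24 on.  Therefore the state at step 3528 equals the state at step 24 + ((3528 - 24) mod 2) = 24, which is [93, 93, 93, 93, 93, 93, 93, 93].

Derivation:
t=0: [13, 8, 84, 80, 138, 36, 24, 12]
t=1: [39, 35, 77, 80, 34, 58, 48, 38]
t=2: [81, 78, 103, 101, 77, 96, 88, 80]
t=3: [109, 111, 91, 93, 112, 97, 103, 110]
t=4: [70, 69, 85, 83, 68, 80, 75, 70]
t=5: [125, 125, 116, 118, 124, 121, 125, 125]
t=6: [37, 37, 45, 43, 38, 40, 37, 37]
t=7: [70, 70, 76, 75, 71, 73, 70, 70]
t=8: [129, 129, 128, 129, 130, 130, 129, 129]
t=9: [27, 27, 27, 27, 26, 26, 27, 27]
t=10: [49, 49, 49, 49, 48, 48, 49, 49]
t=11: [90, 90, 90, 90, 89, 89, 90, 90]
t=12: [100, 100, 100, 100, 101, 101, 100, 100]
t=13: [80, 80, 80, 80, 80, 80, 80, 80]
t=14: [119, 119, 119, 119, 119, 119, 119, 119]
t=15: [46, 46, 46, 46, 46, 46, 46, 46]
t=16: [85, 85, 85, 85, 85, 85, 85, 85]
t=17: [109, 109, 109, 109, 109, 109, 109, 109]
t=18: [65, 65, 65, 65, 65, 65, 65, 65]
t=19: [120, 120, 120, 120, 120, 120, 120, 120]
t=20: [44, 44, 44, 44, 44, 44, 44, 44]
t=21: [81, 81, 81, 81, 81, 81, 81, 81]
t=22: [117, 117, 117, 117, 117, 117, 117, 117]
t=23: [50, 50, 50, 50, 50, 50, 50, 50]
t=24: [93, 93, 93, 93, 93, 93, 93, 93]
t=25: [94, 94, 94, 94, 94, 94, 94, 94]
t=26: [93, 93, 93, 93, 93, 93, 93, 93]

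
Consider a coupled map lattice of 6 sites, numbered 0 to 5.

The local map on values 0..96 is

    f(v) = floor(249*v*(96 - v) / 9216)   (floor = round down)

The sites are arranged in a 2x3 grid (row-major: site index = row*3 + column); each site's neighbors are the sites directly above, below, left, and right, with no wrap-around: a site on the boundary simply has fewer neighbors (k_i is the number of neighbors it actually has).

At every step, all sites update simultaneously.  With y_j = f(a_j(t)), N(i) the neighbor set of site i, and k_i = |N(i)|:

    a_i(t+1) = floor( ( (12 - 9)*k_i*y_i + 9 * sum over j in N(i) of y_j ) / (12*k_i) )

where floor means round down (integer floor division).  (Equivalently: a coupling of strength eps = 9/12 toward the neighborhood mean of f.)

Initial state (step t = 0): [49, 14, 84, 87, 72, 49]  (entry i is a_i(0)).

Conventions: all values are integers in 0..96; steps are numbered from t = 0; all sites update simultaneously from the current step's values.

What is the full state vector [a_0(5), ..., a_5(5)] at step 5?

Answer: [58, 58, 58, 58, 58, 58]

Derivation:
t=0: [49, 14, 84, 87, 72, 49]
t=1: [35, 41, 41, 45, 40, 42]
t=2: [60, 59, 60, 59, 60, 60]
t=3: [58, 58, 58, 58, 58, 58]
t=4: [59, 59, 59, 59, 59, 59]
t=5: [58, 58, 58, 58, 58, 58]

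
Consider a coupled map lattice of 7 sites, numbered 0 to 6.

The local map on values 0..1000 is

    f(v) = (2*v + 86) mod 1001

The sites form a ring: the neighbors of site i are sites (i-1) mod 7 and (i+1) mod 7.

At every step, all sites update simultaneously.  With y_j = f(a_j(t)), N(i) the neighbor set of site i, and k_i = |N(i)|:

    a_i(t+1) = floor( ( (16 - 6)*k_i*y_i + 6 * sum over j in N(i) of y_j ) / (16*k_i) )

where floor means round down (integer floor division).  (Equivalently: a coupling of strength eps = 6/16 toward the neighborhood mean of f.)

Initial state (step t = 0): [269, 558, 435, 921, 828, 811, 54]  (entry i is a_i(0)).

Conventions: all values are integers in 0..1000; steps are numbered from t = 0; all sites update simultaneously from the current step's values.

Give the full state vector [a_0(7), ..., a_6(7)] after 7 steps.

Answer: [48, 40, 105, 187, 381, 659, 263]

Derivation:
t=0: [269, 558, 435, 921, 828, 811, 54]
t=1: [464, 421, 809, 897, 769, 617, 370]
t=2: [337, 714, 778, 798, 614, 471, 578]
t=3: [616, 583, 624, 604, 328, 120, 298]
t=4: [373, 278, 310, 384, 579, 470, 546]
t=5: [673, 689, 721, 711, 316, 94, 271]
t=6: [473, 469, 511, 550, 595, 423, 524]
t=7: [48, 40, 105, 187, 381, 659, 263]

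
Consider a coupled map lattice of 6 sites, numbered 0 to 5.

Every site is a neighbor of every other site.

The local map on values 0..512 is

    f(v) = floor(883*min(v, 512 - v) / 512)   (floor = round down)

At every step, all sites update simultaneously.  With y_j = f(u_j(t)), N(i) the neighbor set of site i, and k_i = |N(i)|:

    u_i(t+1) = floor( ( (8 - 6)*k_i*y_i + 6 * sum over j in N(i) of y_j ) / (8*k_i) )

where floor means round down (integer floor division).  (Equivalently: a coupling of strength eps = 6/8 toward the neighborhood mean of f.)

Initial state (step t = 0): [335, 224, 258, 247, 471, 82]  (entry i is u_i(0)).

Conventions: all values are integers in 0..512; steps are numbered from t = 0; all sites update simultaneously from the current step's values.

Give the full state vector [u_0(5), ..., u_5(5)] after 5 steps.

Answer: [186, 186, 186, 186, 186, 186]

Derivation:
t=0: [335, 224, 258, 247, 471, 82]
t=1: [295, 303, 308, 307, 271, 278]
t=2: [375, 374, 373, 373, 379, 378]
t=3: [235, 235, 235, 235, 234, 234]
t=4: [404, 404, 404, 404, 404, 404]
t=5: [186, 186, 186, 186, 186, 186]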